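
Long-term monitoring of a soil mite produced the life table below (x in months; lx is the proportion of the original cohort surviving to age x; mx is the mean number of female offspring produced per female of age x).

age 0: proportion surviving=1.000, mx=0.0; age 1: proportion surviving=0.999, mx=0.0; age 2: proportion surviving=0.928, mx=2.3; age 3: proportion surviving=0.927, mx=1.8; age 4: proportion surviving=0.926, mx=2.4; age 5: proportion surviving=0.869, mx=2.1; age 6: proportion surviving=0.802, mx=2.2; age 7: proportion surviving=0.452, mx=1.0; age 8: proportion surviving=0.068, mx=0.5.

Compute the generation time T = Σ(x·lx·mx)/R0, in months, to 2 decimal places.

lx·mx: 0, 0, 2.1344, 1.6686, 2.2224, 1.8249, 1.7644, 0.452, 0.034 → R0 = 10.1007
x·lx·mx: 0, 0, 4.2688, 5.0058, 8.8896, 9.1245, 10.5864, 3.164, 0.272 → Σ = 41.3111
T = 41.3111 / 10.1007 = 4.089924… → 4.09

4.09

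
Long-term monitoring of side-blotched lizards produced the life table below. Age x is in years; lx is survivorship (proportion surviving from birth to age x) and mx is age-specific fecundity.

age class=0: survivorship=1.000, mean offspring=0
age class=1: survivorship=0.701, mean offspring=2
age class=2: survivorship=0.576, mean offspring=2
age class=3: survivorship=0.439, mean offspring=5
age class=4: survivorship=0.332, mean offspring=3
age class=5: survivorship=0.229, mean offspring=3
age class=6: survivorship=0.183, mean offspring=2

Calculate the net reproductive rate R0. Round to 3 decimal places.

6.798

lx·mx by age: 0, 1.402, 1.152, 2.195, 0.996, 0.687, 0.366
R0 = Σ lx·mx = 6.798 → 6.798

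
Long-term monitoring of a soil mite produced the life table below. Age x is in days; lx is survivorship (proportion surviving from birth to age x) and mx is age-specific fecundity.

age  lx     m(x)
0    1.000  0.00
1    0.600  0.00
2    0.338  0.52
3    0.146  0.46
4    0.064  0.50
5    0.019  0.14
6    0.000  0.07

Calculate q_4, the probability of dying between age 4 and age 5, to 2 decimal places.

q_4 = (l_4 − l_5) / l_4 = (0.064 − 0.019) / 0.064
     = 0.045 / 0.064 = 0.703125 → 0.70

0.70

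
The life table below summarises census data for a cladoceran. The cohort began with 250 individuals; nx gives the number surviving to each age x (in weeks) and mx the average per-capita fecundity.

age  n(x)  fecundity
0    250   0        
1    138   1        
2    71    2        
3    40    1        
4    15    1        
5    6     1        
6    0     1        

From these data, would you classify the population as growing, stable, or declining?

growing

lx = nx/n0 = nx/250: 1, 0.552, 0.284, 0.16, 0.06, 0.024, 0
R0 = Σ lx·mx = 0 + 0.552 + 0.568 + 0.16 + 0.06 + 0.024 + 0 = 1.364
R0 > 1, so the population is growing.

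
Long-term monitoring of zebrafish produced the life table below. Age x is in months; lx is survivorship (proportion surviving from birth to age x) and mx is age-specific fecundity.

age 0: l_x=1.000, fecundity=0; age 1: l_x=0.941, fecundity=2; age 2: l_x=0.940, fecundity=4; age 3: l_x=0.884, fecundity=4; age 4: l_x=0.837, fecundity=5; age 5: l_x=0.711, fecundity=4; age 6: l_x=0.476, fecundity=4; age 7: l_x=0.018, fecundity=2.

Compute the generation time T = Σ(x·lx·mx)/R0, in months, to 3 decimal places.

3.452

lx·mx: 0, 1.882, 3.76, 3.536, 4.185, 2.844, 1.904, 0.036 → R0 = 18.147
x·lx·mx: 0, 1.882, 7.52, 10.608, 16.74, 14.22, 11.424, 0.252 → Σ = 62.646
T = 62.646 / 18.147 = 3.452141… → 3.452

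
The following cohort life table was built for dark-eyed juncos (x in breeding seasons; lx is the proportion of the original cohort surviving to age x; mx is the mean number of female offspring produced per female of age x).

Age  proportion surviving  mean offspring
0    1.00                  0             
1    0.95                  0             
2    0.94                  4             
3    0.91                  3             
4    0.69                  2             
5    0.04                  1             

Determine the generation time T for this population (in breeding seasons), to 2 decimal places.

lx·mx: 0, 0, 3.76, 2.73, 1.38, 0.04 → R0 = 7.91
x·lx·mx: 0, 0, 7.52, 8.19, 5.52, 0.2 → Σ = 21.43
T = 21.43 / 7.91 = 2.709229… → 2.71

2.71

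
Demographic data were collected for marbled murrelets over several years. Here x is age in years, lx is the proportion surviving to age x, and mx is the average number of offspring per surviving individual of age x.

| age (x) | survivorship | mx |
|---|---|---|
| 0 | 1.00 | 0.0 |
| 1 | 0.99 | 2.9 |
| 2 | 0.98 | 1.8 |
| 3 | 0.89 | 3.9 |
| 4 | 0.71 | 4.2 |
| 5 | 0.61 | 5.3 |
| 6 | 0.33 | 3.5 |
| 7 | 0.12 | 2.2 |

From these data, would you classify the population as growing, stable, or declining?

growing

R0 = Σ lx·mx = 0 + 2.871 + 1.764 + 3.471 + 2.982 + 3.233 + 1.155 + 0.264 = 15.74
R0 > 1, so the population is growing.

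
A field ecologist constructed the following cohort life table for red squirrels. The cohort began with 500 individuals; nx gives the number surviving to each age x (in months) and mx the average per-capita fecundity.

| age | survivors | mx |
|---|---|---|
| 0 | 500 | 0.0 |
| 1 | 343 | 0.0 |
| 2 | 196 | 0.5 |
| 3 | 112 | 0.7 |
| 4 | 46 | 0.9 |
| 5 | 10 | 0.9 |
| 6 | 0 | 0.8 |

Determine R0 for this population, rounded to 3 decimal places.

lx = nx/n0 = nx/500: 1, 0.686, 0.392, 0.224, 0.092, 0.02, 0
lx·mx by age: 0, 0, 0.196, 0.1568, 0.0828, 0.018, 0
R0 = Σ lx·mx = 0.4536 → 0.454

0.454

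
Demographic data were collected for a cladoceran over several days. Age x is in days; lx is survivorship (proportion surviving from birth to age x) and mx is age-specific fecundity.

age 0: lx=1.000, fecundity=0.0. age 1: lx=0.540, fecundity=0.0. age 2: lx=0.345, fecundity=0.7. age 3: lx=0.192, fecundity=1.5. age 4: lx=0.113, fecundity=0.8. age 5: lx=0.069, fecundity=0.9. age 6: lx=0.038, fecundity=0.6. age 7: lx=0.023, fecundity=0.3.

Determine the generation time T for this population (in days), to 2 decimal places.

3.10

lx·mx: 0, 0, 0.2415, 0.288, 0.0904, 0.0621, 0.0228, 0.0069 → R0 = 0.7117
x·lx·mx: 0, 0, 0.483, 0.864, 0.3616, 0.3105, 0.1368, 0.0483 → Σ = 2.2042
T = 2.2042 / 0.7117 = 3.097091… → 3.10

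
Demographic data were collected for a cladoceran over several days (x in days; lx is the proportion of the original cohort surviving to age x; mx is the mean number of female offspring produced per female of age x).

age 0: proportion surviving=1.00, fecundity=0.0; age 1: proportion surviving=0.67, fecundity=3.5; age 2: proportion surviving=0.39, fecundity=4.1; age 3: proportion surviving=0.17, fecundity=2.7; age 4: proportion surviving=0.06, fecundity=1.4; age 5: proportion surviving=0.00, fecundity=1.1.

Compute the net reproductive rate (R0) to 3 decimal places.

4.487

lx·mx by age: 0, 2.345, 1.599, 0.459, 0.084, 0
R0 = Σ lx·mx = 4.487 → 4.487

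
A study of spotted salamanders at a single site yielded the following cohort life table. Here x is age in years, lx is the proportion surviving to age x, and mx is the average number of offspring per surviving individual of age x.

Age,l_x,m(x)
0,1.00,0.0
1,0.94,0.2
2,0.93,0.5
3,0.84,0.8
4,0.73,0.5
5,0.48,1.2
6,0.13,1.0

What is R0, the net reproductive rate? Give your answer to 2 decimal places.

2.40

lx·mx by age: 0, 0.188, 0.465, 0.672, 0.365, 0.576, 0.13
R0 = Σ lx·mx = 2.396 → 2.40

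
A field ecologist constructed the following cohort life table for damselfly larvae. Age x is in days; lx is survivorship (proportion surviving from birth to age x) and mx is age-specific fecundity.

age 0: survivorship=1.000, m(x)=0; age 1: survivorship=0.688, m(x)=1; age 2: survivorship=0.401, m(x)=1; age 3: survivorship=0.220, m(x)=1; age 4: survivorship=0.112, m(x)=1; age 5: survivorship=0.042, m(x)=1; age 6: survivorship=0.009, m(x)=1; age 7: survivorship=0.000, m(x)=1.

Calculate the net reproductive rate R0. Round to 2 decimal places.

lx·mx by age: 0, 0.688, 0.401, 0.22, 0.112, 0.042, 0.009, 0
R0 = Σ lx·mx = 1.472 → 1.47

1.47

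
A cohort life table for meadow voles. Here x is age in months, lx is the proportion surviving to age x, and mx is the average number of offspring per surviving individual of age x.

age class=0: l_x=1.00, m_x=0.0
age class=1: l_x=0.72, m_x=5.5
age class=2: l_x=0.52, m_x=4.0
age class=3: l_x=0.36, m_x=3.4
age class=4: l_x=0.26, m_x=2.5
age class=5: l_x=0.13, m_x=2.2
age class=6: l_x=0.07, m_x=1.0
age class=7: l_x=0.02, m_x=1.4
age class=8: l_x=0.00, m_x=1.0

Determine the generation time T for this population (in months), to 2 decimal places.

1.98

lx·mx: 0, 3.96, 2.08, 1.224, 0.65, 0.286, 0.07, 0.028, 0 → R0 = 8.298
x·lx·mx: 0, 3.96, 4.16, 3.672, 2.6, 1.43, 0.42, 0.196, 0 → Σ = 16.438
T = 16.438 / 8.298 = 1.980959… → 1.98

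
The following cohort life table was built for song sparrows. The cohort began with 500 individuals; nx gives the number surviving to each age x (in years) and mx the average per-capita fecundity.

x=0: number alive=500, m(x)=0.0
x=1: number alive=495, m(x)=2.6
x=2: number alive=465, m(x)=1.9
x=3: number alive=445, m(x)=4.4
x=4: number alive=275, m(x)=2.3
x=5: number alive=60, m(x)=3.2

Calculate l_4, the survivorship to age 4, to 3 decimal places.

0.550

l_4 = n_4/n_0 = 275/500 = 0.55 → 0.550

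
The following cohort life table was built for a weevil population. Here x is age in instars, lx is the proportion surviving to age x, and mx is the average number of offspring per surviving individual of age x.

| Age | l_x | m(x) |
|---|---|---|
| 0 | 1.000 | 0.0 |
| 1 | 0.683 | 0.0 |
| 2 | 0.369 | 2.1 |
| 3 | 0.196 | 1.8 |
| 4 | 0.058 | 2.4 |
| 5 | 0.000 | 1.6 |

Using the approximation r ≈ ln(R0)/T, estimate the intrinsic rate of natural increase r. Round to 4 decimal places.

R0 = Σ lx·mx = 0 + 0 + 0.7749 + 0.3528 + 0.1392 + 0 = 1.2669
Σ x·lx·mx = 3.165; T = 3.165/1.2669 = 2.49822…
r ≈ ln(R0)/T = ln(1.2669)/2.49822… = 0.094696… → 0.0947

0.0947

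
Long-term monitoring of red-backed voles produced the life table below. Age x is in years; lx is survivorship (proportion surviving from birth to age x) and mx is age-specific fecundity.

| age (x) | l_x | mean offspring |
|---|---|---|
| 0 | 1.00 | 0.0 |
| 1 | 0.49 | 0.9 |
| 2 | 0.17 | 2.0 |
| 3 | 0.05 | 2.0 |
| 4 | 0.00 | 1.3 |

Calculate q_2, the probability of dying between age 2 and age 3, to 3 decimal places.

0.706

q_2 = (l_2 − l_3) / l_2 = (0.17 − 0.05) / 0.17
     = 0.12 / 0.17 = 0.705882… → 0.706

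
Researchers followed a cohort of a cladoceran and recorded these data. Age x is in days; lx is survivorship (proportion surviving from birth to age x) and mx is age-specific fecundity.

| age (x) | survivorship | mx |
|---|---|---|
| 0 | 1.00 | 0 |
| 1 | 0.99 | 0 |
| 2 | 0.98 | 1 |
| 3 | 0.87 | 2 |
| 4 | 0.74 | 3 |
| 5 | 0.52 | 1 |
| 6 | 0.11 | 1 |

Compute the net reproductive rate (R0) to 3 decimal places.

lx·mx by age: 0, 0, 0.98, 1.74, 2.22, 0.52, 0.11
R0 = Σ lx·mx = 5.57 → 5.570

5.570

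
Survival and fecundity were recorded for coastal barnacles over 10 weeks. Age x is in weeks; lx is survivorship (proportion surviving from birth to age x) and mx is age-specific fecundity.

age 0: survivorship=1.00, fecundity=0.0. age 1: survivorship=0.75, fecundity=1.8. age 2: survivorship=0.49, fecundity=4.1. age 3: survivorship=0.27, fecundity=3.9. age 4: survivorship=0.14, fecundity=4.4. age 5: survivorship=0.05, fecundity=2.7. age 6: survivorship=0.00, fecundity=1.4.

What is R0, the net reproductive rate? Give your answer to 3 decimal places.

lx·mx by age: 0, 1.35, 2.009, 1.053, 0.616, 0.135, 0
R0 = Σ lx·mx = 5.163 → 5.163

5.163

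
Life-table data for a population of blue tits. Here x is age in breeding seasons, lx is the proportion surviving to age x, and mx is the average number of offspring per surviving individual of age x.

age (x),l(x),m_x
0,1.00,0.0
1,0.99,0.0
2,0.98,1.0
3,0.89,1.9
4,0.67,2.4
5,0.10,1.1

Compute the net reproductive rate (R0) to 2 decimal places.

lx·mx by age: 0, 0, 0.98, 1.691, 1.608, 0.11
R0 = Σ lx·mx = 4.389 → 4.39

4.39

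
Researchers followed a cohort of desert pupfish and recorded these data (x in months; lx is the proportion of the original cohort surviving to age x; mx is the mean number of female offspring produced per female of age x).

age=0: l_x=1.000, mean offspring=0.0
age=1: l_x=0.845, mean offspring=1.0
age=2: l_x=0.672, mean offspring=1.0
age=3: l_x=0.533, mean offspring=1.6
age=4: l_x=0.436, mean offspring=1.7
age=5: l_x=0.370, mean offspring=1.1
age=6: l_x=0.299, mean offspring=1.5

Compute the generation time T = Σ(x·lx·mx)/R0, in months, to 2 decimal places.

3.14

lx·mx: 0, 0.845, 0.672, 0.8528, 0.7412, 0.407, 0.4485 → R0 = 3.9665
x·lx·mx: 0, 0.845, 1.344, 2.5584, 2.9648, 2.035, 2.691 → Σ = 12.4382
T = 12.4382 / 3.9665 = 3.135812… → 3.14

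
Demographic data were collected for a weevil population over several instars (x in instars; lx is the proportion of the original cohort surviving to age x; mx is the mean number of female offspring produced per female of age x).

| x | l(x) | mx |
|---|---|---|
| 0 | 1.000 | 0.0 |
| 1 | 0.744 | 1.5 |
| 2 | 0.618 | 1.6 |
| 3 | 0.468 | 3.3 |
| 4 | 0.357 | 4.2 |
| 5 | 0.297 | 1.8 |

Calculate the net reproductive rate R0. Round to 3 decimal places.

lx·mx by age: 0, 1.116, 0.9888, 1.5444, 1.4994, 0.5346
R0 = Σ lx·mx = 5.6832 → 5.683

5.683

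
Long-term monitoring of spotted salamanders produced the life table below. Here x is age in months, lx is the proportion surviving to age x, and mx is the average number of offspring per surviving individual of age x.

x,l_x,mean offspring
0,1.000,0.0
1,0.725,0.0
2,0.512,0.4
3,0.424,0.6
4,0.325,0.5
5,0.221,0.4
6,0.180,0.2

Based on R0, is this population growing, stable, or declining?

R0 = Σ lx·mx = 0 + 0 + 0.2048 + 0.2544 + 0.1625 + 0.0884 + 0.036 = 0.7461
R0 < 1, so the population is declining.

declining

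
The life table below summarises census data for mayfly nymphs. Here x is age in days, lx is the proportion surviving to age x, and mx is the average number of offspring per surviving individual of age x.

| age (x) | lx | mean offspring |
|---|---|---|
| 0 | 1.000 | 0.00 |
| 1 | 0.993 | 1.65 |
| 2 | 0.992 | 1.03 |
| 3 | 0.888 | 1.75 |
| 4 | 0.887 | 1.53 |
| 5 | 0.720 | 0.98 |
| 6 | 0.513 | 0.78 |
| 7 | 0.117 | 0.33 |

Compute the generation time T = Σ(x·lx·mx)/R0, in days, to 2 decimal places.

2.97

lx·mx: 0, 1.63845, 1.02176, 1.554, 1.35711, 0.7056, 0.40014, 0.03861 → R0 = 6.71567
x·lx·mx: 0, 1.63845, 2.04352, 4.662, 5.42844, 3.528, 2.40084, 0.27027 → Σ = 19.97152
T = 19.97152 / 6.71567 = 2.973869… → 2.97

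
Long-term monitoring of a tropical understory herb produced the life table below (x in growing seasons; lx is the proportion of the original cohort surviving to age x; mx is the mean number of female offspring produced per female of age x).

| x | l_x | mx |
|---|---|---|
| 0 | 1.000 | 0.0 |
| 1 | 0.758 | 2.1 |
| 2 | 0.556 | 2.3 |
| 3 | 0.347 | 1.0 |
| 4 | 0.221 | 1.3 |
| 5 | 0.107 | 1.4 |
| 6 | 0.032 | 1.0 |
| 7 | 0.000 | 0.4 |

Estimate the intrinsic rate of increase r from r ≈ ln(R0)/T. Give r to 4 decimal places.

R0 = Σ lx·mx = 0 + 1.5918 + 1.2788 + 0.347 + 0.2873 + 0.1498 + 0.032 + 0 = 3.6867
Σ x·lx·mx = 7.2806; T = 7.2806/3.6867 = 1.97483…
r ≈ ln(R0)/T = ln(3.6867)/1.97483… = 0.660681… → 0.6607

0.6607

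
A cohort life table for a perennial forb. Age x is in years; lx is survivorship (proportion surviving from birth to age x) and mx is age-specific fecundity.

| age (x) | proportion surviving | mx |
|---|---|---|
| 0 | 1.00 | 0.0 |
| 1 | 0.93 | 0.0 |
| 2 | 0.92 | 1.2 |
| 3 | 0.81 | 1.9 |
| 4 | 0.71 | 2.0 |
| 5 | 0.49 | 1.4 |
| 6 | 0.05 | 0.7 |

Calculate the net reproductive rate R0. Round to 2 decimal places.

lx·mx by age: 0, 0, 1.104, 1.539, 1.42, 0.686, 0.035
R0 = Σ lx·mx = 4.784 → 4.78

4.78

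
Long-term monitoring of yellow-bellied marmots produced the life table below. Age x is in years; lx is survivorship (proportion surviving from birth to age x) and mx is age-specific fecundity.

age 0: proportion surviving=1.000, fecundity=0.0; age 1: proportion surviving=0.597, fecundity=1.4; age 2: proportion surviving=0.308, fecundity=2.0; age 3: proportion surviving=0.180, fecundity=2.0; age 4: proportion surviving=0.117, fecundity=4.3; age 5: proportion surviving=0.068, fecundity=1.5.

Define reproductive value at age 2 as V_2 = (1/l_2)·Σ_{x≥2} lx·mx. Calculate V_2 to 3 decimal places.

5.133

lx·mx for x ≥ 2: 0.616, 0.36, 0.5031, 0.102 → sum = 1.5811
V_2 = 1.5811 / l_2 = 1.5811 / 0.308 = 5.133442… → 5.133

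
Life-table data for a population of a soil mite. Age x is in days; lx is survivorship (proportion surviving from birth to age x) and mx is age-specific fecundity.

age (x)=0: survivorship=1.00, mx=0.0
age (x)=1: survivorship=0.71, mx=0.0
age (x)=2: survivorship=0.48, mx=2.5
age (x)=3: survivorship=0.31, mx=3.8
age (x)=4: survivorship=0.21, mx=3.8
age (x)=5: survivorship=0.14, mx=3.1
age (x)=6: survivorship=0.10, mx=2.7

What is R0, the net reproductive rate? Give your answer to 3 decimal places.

lx·mx by age: 0, 0, 1.2, 1.178, 0.798, 0.434, 0.27
R0 = Σ lx·mx = 3.88 → 3.880

3.880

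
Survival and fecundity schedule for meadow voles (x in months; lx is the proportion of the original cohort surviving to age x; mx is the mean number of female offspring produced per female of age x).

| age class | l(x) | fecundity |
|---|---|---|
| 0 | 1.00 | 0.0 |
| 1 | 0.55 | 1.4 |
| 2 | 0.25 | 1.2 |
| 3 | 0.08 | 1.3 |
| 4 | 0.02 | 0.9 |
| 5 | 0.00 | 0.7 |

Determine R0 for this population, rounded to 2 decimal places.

1.19

lx·mx by age: 0, 0.77, 0.3, 0.104, 0.018, 0
R0 = Σ lx·mx = 1.192 → 1.19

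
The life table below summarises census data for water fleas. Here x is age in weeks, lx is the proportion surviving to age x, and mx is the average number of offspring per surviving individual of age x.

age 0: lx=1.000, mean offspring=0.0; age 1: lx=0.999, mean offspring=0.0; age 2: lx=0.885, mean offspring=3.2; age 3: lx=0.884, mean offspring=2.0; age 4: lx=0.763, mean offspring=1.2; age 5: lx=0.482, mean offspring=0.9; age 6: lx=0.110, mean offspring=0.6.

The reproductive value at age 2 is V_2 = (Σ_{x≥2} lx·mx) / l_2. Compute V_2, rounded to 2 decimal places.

6.80

lx·mx for x ≥ 2: 2.832, 1.768, 0.9156, 0.4338, 0.066 → sum = 6.0154
V_2 = 6.0154 / l_2 = 6.0154 / 0.885 = 6.797062… → 6.80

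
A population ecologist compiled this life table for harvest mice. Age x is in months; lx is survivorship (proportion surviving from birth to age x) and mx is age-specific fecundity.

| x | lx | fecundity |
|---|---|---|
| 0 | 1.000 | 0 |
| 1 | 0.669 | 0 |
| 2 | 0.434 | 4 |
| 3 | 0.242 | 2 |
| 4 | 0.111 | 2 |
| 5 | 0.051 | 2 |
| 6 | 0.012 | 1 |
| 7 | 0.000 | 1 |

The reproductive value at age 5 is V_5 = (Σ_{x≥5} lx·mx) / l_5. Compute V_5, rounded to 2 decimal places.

2.24

lx·mx for x ≥ 5: 0.102, 0.012, 0 → sum = 0.114
V_5 = 0.114 / l_5 = 0.114 / 0.051 = 2.235294… → 2.24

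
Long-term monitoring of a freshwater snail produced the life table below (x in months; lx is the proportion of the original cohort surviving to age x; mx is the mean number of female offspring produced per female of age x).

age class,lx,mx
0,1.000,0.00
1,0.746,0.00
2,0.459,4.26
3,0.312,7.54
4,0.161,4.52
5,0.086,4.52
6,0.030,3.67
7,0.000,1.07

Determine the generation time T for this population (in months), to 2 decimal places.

lx·mx: 0, 0, 1.95534, 2.35248, 0.72772, 0.38872, 0.1101, 0 → R0 = 5.53436
x·lx·mx: 0, 0, 3.91068, 7.05744, 2.91088, 1.9436, 0.6606, 0 → Σ = 16.4832
T = 16.4832 / 5.53436 = 2.978339… → 2.98

2.98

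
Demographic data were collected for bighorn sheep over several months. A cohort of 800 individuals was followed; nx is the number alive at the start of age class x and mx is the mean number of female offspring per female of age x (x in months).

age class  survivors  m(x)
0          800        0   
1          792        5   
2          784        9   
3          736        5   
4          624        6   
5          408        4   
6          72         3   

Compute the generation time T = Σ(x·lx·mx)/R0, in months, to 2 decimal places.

lx = nx/n0 = nx/800: 1, 0.99, 0.98, 0.92, 0.78, 0.51, 0.09
lx·mx: 0, 4.95, 8.82, 4.6, 4.68, 2.04, 0.27 → R0 = 25.36
x·lx·mx: 0, 4.95, 17.64, 13.8, 18.72, 10.2, 1.62 → Σ = 66.93
T = 66.93 / 25.36 = 2.639196… → 2.64

2.64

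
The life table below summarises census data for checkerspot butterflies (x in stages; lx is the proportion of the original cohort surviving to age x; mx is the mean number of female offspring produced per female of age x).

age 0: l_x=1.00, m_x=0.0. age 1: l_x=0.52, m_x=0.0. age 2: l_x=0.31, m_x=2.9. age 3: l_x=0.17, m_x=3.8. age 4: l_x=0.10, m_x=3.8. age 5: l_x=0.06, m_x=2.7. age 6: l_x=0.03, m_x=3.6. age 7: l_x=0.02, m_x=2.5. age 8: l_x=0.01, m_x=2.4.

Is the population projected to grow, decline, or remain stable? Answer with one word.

growing

R0 = Σ lx·mx = 0 + 0 + 0.899 + 0.646 + 0.38 + 0.162 + 0.108 + 0.05 + 0.024 = 2.269
R0 > 1, so the population is growing.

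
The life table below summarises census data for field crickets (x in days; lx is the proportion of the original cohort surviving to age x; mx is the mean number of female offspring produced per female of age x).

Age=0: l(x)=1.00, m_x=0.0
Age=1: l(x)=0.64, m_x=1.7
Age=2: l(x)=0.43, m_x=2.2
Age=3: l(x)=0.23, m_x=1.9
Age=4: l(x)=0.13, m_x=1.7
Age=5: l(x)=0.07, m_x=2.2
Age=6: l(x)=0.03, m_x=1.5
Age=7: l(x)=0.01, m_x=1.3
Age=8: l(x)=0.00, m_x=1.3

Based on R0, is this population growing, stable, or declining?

growing

R0 = Σ lx·mx = 0 + 1.088 + 0.946 + 0.437 + 0.221 + 0.154 + 0.045 + 0.013 + 0 = 2.904
R0 > 1, so the population is growing.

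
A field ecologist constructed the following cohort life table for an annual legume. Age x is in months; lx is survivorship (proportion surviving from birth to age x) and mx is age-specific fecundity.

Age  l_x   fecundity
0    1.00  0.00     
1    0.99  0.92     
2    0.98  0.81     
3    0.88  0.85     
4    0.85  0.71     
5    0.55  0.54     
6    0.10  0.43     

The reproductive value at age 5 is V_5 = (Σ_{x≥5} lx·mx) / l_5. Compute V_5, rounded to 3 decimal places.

0.618

lx·mx for x ≥ 5: 0.297, 0.043 → sum = 0.34
V_5 = 0.34 / l_5 = 0.34 / 0.55 = 0.618182… → 0.618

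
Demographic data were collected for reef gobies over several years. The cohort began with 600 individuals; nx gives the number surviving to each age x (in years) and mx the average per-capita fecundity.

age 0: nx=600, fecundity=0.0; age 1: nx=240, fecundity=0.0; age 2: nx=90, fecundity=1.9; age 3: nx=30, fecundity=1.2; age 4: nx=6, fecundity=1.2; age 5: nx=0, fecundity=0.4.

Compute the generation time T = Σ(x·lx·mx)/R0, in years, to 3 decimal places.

2.235

lx = nx/n0 = nx/600: 1, 0.4, 0.15, 0.05, 0.01, 0
lx·mx: 0, 0, 0.285, 0.06, 0.012, 0 → R0 = 0.357
x·lx·mx: 0, 0, 0.57, 0.18, 0.048, 0 → Σ = 0.798
T = 0.798 / 0.357 = 2.235294… → 2.235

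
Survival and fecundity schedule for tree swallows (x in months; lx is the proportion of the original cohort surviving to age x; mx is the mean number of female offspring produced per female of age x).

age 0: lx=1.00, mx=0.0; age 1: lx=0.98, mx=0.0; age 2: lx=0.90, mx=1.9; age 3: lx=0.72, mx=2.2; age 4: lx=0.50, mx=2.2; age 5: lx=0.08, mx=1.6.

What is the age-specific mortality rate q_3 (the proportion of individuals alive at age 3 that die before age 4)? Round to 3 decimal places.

0.306

q_3 = (l_3 − l_4) / l_3 = (0.72 − 0.5) / 0.72
     = 0.22 / 0.72 = 0.305556… → 0.306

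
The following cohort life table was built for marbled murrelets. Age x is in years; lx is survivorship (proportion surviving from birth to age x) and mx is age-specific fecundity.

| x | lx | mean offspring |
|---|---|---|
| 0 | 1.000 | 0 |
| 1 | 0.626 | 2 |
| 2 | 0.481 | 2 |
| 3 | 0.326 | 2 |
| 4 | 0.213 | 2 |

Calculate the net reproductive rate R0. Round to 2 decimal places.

3.29

lx·mx by age: 0, 1.252, 0.962, 0.652, 0.426
R0 = Σ lx·mx = 3.292 → 3.29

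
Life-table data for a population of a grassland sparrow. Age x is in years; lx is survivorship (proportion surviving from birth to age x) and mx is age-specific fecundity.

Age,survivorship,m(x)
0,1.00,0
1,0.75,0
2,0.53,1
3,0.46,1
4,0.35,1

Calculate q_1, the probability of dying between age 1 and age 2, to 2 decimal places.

q_1 = (l_1 − l_2) / l_1 = (0.75 − 0.53) / 0.75
     = 0.22 / 0.75 = 0.293333… → 0.29

0.29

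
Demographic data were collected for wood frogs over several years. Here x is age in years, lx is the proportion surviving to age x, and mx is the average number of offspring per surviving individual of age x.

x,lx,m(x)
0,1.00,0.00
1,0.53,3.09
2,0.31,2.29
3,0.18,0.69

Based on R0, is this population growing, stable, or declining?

R0 = Σ lx·mx = 0 + 1.6377 + 0.7099 + 0.1242 = 2.4718
R0 > 1, so the population is growing.

growing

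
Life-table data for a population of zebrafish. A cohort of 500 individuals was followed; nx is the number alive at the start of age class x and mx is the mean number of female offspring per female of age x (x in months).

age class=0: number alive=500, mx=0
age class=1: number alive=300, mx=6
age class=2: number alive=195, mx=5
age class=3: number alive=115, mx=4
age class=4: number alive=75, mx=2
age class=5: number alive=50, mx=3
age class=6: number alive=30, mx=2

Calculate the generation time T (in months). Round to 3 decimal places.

lx = nx/n0 = nx/500: 1, 0.6, 0.39, 0.23, 0.15, 0.1, 0.06
lx·mx: 0, 3.6, 1.95, 0.92, 0.3, 0.3, 0.12 → R0 = 7.19
x·lx·mx: 0, 3.6, 3.9, 2.76, 1.2, 1.5, 0.72 → Σ = 13.68
T = 13.68 / 7.19 = 1.902643… → 1.903

1.903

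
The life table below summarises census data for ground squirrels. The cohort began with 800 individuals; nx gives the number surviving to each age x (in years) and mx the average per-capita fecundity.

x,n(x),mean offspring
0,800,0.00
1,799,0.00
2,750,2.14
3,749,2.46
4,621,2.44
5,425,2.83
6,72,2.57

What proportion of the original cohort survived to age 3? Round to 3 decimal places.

0.936

l_3 = n_3/n_0 = 749/800 = 0.93625 → 0.936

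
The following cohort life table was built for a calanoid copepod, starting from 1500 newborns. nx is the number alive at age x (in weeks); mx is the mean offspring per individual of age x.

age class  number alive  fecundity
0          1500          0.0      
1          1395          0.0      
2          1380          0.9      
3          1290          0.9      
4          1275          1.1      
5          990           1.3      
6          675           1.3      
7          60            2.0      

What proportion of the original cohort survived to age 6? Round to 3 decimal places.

0.450

l_6 = n_6/n_0 = 675/1500 = 0.45 → 0.450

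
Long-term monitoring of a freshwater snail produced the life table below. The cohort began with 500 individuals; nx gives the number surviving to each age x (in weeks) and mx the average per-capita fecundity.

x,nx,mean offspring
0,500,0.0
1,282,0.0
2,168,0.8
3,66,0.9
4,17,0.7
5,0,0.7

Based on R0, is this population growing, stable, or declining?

lx = nx/n0 = nx/500: 1, 0.564, 0.336, 0.132, 0.034, 0
R0 = Σ lx·mx = 0 + 0 + 0.2688 + 0.1188 + 0.0238 + 0 = 0.4114
R0 < 1, so the population is declining.

declining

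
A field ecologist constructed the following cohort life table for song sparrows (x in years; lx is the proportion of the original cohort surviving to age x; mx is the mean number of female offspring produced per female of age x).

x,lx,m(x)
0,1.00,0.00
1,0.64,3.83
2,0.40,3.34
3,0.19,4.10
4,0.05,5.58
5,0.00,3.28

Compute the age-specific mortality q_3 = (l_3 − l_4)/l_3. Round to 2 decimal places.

q_3 = (l_3 − l_4) / l_3 = (0.19 − 0.05) / 0.19
     = 0.14 / 0.19 = 0.736842… → 0.74

0.74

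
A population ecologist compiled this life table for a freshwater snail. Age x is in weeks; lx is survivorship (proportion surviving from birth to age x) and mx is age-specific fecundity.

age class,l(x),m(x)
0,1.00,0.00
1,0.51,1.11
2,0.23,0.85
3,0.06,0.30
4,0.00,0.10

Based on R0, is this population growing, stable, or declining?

declining

R0 = Σ lx·mx = 0 + 0.5661 + 0.1955 + 0.018 + 0 = 0.7796
R0 < 1, so the population is declining.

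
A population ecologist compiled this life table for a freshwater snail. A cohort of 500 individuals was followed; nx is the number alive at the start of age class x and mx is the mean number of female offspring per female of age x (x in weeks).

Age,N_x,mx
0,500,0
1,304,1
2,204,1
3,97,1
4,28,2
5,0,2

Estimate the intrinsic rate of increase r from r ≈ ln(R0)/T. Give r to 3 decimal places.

0.150

lx = nx/n0 = nx/500: 1, 0.608, 0.408, 0.194, 0.056, 0
R0 = Σ lx·mx = 0 + 0.608 + 0.408 + 0.194 + 0.112 + 0 = 1.322
Σ x·lx·mx = 2.454; T = 2.454/1.322 = 1.85628…
r ≈ ln(R0)/T = ln(1.322)/1.85628… = 0.15038… → 0.150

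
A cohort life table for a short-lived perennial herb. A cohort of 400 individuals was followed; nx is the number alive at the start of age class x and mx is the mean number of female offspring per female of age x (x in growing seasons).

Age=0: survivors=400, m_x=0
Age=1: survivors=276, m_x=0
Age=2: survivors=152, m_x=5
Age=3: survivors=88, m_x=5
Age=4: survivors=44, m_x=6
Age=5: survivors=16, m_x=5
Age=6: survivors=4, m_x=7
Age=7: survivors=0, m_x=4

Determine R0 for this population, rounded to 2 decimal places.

lx = nx/n0 = nx/400: 1, 0.69, 0.38, 0.22, 0.11, 0.04, 0.01, 0
lx·mx by age: 0, 0, 1.9, 1.1, 0.66, 0.2, 0.07, 0
R0 = Σ lx·mx = 3.93 → 3.93

3.93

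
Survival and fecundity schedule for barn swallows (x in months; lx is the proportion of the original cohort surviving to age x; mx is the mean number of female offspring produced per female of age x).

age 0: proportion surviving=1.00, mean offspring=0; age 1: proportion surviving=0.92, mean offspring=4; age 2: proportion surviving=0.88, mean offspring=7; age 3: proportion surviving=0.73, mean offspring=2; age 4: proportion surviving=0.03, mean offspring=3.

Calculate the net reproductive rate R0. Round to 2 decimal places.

lx·mx by age: 0, 3.68, 6.16, 1.46, 0.09
R0 = Σ lx·mx = 11.39 → 11.39

11.39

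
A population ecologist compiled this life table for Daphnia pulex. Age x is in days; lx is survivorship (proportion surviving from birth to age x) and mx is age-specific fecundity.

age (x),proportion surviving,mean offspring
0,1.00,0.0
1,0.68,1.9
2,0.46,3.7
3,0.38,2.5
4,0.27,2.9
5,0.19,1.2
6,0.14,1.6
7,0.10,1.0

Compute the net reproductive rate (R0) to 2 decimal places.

5.28

lx·mx by age: 0, 1.292, 1.702, 0.95, 0.783, 0.228, 0.224, 0.1
R0 = Σ lx·mx = 5.279 → 5.28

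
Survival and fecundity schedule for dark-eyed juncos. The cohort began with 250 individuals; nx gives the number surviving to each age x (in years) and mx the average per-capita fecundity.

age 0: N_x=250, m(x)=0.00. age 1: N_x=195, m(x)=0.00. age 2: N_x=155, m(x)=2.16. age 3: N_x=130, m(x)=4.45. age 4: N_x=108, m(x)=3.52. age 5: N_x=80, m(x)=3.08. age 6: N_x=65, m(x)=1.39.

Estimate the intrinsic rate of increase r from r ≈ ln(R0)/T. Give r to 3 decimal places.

0.536

lx = nx/n0 = nx/250: 1, 0.78, 0.62, 0.52, 0.432, 0.32, 0.26
R0 = Σ lx·mx = 0 + 0 + 1.3392 + 2.314 + 1.52064 + 0.9856 + 0.3614 = 6.52084
Σ x·lx·mx = 22.79936; T = 22.79936/6.52084 = 3.49638…
r ≈ ln(R0)/T = ln(6.52084)/3.49638… = 0.53627… → 0.536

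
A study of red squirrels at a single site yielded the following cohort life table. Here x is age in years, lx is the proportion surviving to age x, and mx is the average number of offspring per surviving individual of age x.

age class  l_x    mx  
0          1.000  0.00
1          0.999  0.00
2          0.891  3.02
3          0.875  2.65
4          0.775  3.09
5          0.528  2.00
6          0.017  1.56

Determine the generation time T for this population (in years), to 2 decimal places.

3.22

lx·mx: 0, 0, 2.69082, 2.31875, 2.39475, 1.056, 0.02652 → R0 = 8.48684
x·lx·mx: 0, 0, 5.38164, 6.95625, 9.579, 5.28, 0.15912 → Σ = 27.35601
T = 27.35601 / 8.48684 = 3.223345… → 3.22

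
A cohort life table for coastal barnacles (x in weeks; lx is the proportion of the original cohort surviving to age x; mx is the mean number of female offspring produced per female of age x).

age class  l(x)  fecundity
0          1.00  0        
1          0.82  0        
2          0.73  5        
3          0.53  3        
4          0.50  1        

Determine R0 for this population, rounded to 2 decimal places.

lx·mx by age: 0, 0, 3.65, 1.59, 0.5
R0 = Σ lx·mx = 5.74 → 5.74

5.74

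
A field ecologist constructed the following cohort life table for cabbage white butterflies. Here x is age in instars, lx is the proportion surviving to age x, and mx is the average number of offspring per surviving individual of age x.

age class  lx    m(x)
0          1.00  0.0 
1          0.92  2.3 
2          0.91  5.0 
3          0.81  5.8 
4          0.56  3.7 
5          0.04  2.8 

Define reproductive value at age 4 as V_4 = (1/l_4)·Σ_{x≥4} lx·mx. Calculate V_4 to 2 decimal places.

3.90

lx·mx for x ≥ 4: 2.072, 0.112 → sum = 2.184
V_4 = 2.184 / l_4 = 2.184 / 0.56 = 3.9 → 3.90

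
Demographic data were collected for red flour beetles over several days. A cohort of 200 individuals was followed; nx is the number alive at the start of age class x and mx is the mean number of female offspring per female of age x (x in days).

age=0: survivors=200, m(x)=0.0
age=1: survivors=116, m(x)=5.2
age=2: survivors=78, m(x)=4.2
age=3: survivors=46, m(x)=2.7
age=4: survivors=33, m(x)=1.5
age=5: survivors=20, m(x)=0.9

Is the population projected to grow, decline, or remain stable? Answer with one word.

lx = nx/n0 = nx/200: 1, 0.58, 0.39, 0.23, 0.165, 0.1
R0 = Σ lx·mx = 0 + 3.016 + 1.638 + 0.621 + 0.2475 + 0.09 = 5.6125
R0 > 1, so the population is growing.

growing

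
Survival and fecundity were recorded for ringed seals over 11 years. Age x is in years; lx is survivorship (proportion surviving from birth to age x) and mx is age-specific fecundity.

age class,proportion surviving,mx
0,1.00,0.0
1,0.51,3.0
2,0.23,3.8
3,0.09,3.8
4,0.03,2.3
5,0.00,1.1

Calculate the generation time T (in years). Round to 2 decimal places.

lx·mx: 0, 1.53, 0.874, 0.342, 0.069, 0 → R0 = 2.815
x·lx·mx: 0, 1.53, 1.748, 1.026, 0.276, 0 → Σ = 4.58
T = 4.58 / 2.815 = 1.626998… → 1.63

1.63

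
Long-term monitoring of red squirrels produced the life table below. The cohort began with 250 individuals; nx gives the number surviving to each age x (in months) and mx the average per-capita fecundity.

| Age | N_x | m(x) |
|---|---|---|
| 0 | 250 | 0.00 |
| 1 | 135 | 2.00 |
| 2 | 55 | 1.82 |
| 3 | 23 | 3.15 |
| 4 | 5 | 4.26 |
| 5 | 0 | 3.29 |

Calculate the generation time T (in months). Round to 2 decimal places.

1.67

lx = nx/n0 = nx/250: 1, 0.54, 0.22, 0.092, 0.02, 0
lx·mx: 0, 1.08, 0.4004, 0.2898, 0.0852, 0 → R0 = 1.8554
x·lx·mx: 0, 1.08, 0.8008, 0.8694, 0.3408, 0 → Σ = 3.091
T = 3.091 / 1.8554 = 1.665948… → 1.67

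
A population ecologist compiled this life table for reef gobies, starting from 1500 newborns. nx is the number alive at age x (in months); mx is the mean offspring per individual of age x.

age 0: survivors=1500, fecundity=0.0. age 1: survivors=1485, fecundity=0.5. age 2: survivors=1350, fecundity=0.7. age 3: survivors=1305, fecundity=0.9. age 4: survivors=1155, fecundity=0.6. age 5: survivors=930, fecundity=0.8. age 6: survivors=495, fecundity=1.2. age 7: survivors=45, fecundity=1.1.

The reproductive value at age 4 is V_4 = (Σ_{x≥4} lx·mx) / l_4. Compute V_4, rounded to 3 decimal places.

1.801

lx = nx/n0 = nx/1500: 1, 0.99, 0.9, 0.87, 0.77, 0.62, 0.33, 0.03
lx·mx for x ≥ 4: 0.462, 0.496, 0.396, 0.033 → sum = 1.387
V_4 = 1.387 / l_4 = 1.387 / 0.77 = 1.801299… → 1.801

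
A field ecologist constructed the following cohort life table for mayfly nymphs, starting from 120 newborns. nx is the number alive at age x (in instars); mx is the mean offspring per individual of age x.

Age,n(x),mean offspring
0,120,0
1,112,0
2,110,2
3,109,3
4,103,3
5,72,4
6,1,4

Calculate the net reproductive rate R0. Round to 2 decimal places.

lx = nx/n0 = nx/120: 1, 0.93333…, 0.91667…, 0.90833…, 0.85833…, 0.6, 0.00833…
lx·mx by age: 0, 0, 1.833333…, 2.725…, 2.575…, 2.4, 0.033333…
R0 = Σ lx·mx = 9.566667… → 9.57

9.57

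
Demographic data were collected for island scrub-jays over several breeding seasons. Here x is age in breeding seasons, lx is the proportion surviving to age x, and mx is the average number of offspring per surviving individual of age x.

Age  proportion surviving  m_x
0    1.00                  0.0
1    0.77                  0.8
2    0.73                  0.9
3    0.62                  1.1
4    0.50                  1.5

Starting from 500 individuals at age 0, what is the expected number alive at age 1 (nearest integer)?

Expected survivors = N0 · l_1 = 500 × 0.77 = 385 → 385

385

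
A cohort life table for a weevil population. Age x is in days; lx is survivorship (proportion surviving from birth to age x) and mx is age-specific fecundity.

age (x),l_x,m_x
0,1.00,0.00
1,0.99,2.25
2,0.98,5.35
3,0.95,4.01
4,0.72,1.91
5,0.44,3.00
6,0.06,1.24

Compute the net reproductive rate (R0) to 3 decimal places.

lx·mx by age: 0, 2.2275, 5.243, 3.8095, 1.3752, 1.32, 0.0744
R0 = Σ lx·mx = 14.0496 → 14.050

14.050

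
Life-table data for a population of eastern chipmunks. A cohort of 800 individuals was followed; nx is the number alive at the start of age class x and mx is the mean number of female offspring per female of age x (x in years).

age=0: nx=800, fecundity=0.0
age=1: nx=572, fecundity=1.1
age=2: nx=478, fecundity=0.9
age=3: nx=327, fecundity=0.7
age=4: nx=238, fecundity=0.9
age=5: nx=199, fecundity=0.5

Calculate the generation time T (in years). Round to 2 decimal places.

lx = nx/n0 = nx/800: 1, 0.715, 0.5975, 0.40875, 0.2975, 0.24875
lx·mx: 0, 0.7865, 0.53775, 0.286125, 0.26775, 0.124375 → R0 = 2.0025
x·lx·mx: 0, 0.7865, 1.0755, 0.858375, 1.071, 0.621875 → Σ = 4.41325
T = 4.41325 / 2.0025 = 2.20387… → 2.20

2.20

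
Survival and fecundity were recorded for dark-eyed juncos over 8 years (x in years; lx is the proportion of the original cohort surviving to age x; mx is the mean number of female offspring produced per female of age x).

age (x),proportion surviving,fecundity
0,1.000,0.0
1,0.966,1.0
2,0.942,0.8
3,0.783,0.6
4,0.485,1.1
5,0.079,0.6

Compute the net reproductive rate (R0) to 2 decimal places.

lx·mx by age: 0, 0.966, 0.7536, 0.4698, 0.5335, 0.0474
R0 = Σ lx·mx = 2.7703 → 2.77

2.77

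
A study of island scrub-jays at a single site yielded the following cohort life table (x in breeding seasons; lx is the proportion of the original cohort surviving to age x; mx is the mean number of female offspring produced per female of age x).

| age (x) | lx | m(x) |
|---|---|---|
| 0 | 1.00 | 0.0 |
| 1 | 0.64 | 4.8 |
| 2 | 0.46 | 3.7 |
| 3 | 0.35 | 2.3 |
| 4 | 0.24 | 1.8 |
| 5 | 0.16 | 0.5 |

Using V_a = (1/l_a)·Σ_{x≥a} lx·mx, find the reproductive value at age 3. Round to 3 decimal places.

3.763

lx·mx for x ≥ 3: 0.805, 0.432, 0.08 → sum = 1.317
V_3 = 1.317 / l_3 = 1.317 / 0.35 = 3.762857… → 3.763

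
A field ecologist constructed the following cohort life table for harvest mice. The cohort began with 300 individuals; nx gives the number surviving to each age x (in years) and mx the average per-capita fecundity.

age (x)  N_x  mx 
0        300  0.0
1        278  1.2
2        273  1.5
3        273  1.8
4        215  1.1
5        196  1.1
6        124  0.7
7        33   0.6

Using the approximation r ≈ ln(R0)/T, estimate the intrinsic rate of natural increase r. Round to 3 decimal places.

lx = nx/n0 = nx/300: 1, 0.92667…, 0.91, 0.91, 0.71667…, 0.65333…, 0.41333…, 0.11
R0 = Σ lx·mx = 0 + 1.112… + 1.365 + 1.638 + 0.78833… + 0.71867… + 0.28933… + 0.066 = 5.977333…
Σ x·lx·mx = 17.700667…; T = 17.700667…/5.977333… = 2.9613…
r ≈ ln(R0)/T = ln(5.977333…)/2.9613… = 0.60378… → 0.604

0.604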